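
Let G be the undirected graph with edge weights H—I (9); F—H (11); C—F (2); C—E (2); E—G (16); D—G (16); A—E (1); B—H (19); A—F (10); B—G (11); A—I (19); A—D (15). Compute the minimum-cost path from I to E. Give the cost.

Comparing a few candidate routes:
I - H - F - A - E: 9 + 11 + 10 + 1 = 31
I - A - E: 19 + 1 = 20
I - H - F - C - E: 9 + 11 + 2 + 2 = 24
Shortest: 20.

20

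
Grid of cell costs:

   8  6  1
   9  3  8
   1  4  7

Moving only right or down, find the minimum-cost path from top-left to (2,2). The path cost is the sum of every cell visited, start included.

One optimal route is [0,0] -> [0,1] -> [1,1] -> [2,1] -> [2,2].
Its cost is 8 + 6 + 3 + 4 + 7 = 28.

28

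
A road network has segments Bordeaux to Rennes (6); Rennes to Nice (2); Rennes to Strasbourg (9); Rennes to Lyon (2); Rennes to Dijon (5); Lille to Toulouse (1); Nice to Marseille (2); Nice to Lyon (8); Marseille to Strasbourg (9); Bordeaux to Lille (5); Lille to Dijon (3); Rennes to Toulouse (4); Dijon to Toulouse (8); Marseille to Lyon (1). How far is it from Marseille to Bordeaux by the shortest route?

9

Comparing a few candidate routes:
Marseille→Lyon→Rennes→Bordeaux: 1 + 2 + 6 = 9
Marseille→Lyon→Rennes→Toulouse→Lille→Bordeaux: 1 + 2 + 4 + 1 + 5 = 13
Marseille→Nice→Rennes→Bordeaux: 2 + 2 + 6 = 10
The minimum is 9 mi.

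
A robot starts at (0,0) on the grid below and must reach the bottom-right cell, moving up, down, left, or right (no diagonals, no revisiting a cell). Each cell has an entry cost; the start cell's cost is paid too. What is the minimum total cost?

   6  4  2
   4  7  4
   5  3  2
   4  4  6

24

One optimal route is (0,0) → (0,1) → (0,2) → (1,2) → (2,2) → (3,2).
Its cost is 6 + 4 + 2 + 4 + 2 + 6 = 24.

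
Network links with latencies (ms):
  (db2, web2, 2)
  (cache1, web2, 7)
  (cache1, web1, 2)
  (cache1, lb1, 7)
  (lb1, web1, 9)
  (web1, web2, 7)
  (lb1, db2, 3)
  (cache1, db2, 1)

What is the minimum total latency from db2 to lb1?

Some routes from db2 to lb1:
db2 -> cache1 -> lb1: 1 + 7 = 8
db2 -> lb1: 3
db2 -> cache1 -> web1 -> lb1: 1 + 2 + 9 = 12
Shortest: 3 ms.

3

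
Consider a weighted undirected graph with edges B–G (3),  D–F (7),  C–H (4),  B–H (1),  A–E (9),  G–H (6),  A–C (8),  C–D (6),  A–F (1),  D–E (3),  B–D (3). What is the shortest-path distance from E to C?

9

Checking several routes:
E → D → C: 3 + 6 = 9
E → D → B → H → C: 3 + 3 + 1 + 4 = 11
E → D → F → A → C: 3 + 7 + 1 + 8 = 19
E → A → F → D → C: 9 + 1 + 7 + 6 = 23
E → A → C: 9 + 8 = 17
E → D → B → G → H → C: 3 + 3 + 3 + 6 + 4 = 19
Best route has total 9.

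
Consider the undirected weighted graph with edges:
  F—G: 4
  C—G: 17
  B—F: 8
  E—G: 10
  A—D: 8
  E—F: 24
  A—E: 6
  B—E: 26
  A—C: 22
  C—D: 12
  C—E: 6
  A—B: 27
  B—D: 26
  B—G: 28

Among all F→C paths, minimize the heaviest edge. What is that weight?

A few of the F→C routes:
F→G→E→A→D→C: max(4, 10, 6, 8, 12) = 12
F→G→E→C: max(4, 10, 6) = 10
F→G→C: max(4, 17) = 17
The minimum achievable maximum is 10.

10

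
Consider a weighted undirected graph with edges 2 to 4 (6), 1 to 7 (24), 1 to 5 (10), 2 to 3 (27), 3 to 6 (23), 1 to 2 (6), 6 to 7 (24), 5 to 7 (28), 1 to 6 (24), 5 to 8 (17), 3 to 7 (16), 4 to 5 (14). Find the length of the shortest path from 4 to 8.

Some routes from 4 to 8:
4-2-1-7-5-8: 6 + 6 + 24 + 28 + 17 = 81
4-2-1-5-8: 6 + 6 + 10 + 17 = 39
4-2-3-7-1-5-8: 6 + 27 + 16 + 24 + 10 + 17 = 100
4-2-3-7-5-8: 6 + 27 + 16 + 28 + 17 = 94
4-5-8: 14 + 17 = 31
The minimum is 31.

31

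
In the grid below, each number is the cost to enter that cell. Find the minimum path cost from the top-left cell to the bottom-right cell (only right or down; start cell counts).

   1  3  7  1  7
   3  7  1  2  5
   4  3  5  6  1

20

Cheapest: r0c0→r0c1→r0c2→r0c3→r1c3→r1c4→r2c4
  1 + 3 + 7 + 1 + 2 + 5 + 1 = 20
(Top row then right column would cost 25.)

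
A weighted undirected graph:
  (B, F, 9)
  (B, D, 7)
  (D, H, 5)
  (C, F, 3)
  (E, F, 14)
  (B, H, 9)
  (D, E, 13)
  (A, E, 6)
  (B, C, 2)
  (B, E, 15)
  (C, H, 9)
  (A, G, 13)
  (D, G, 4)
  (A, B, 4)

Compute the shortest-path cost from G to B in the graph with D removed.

17

Paths from G to B avoiding D:
G → A → E → F → C → B: 13 + 6 + 14 + 3 + 2 = 38
G → A → E → F → B: 13 + 6 + 14 + 9 = 42
G → A → E → F → C → H → B: 13 + 6 + 14 + 3 + 9 + 9 = 54
G → A → B: 13 + 4 = 17
G → A → E → B: 13 + 6 + 15 = 34
Shortest: 17.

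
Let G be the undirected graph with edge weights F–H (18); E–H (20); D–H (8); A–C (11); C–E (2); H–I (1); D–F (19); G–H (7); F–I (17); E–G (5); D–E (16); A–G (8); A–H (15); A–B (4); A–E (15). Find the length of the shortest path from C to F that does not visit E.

44

Checking several routes:
C → A → H → I → F: 11 + 15 + 1 + 17 = 44
C → A → G → H → I → F: 11 + 8 + 7 + 1 + 17 = 44
C → A → H → F: 11 + 15 + 18 = 44
C → A → G → H → F: 11 + 8 + 7 + 18 = 44
The minimum is 44.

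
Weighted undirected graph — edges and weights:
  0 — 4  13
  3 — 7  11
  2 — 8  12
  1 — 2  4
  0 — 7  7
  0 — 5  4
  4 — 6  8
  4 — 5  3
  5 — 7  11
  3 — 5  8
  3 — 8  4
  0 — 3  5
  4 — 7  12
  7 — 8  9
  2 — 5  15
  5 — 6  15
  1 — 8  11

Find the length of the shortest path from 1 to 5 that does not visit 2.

23

Checking several routes:
1 → 8 → 3 → 0 → 5: 11 + 4 + 5 + 4 = 24
1 → 8 → 3 → 5: 11 + 4 + 8 = 23
1 → 8 → 7 → 0 → 5: 11 + 9 + 7 + 4 = 31
1 → 8 → 7 → 5: 11 + 9 + 11 = 31
Best route has total 23.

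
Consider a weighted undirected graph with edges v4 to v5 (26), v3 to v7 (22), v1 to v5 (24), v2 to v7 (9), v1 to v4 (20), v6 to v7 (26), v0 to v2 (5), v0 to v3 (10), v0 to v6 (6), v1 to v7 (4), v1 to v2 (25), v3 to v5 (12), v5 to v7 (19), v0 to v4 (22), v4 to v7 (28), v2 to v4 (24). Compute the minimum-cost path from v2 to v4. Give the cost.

A few of the v2→v4 routes:
v2 -> v4: 24
v2 -> v0 -> v4: 5 + 22 = 27
v2 -> v7 -> v4: 9 + 28 = 37
v2 -> v7 -> v1 -> v4: 9 + 4 + 20 = 33
v2 -> v1 -> v4: 25 + 20 = 45
The minimum is 24.

24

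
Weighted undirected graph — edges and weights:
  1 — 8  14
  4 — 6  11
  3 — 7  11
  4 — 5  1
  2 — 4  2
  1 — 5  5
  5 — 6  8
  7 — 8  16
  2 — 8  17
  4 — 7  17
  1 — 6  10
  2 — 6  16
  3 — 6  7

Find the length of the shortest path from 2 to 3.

Checking several routes:
2 → 4 → 6 → 3: 2 + 11 + 7 = 20
2 → 4 → 5 → 6 → 3: 2 + 1 + 8 + 7 = 18
2 → 6 → 3: 16 + 7 = 23
Shortest: 18.

18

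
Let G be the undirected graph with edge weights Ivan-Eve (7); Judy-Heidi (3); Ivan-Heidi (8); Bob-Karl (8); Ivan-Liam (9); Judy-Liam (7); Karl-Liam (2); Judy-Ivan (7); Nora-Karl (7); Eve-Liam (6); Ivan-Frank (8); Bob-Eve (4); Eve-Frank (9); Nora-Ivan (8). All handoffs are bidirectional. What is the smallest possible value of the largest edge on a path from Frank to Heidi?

Checking several routes:
Frank -> Ivan -> Judy -> Heidi: max(8, 7, 3) = 8
Frank -> Ivan -> Eve -> Liam -> Judy -> Heidi: max(8, 7, 6, 7, 3) = 8
Frank -> Ivan -> Heidi: max(8, 8) = 8
Best route has worst link 8.

8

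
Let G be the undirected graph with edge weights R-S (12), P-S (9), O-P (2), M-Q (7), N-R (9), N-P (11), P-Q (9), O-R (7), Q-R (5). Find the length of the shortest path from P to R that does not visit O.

Paths from P to R avoiding O:
P → N → R: 11 + 9 = 20
P → Q → R: 9 + 5 = 14
P → S → R: 9 + 12 = 21
Best route has total 14.

14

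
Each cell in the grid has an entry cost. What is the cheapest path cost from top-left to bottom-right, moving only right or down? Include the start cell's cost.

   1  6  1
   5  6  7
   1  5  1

Best path: r0c0 -> r1c0 -> r2c0 -> r2c1 -> r2c2
Cost: 1 + 5 + 1 + 5 + 1 = 13
For comparison, the top-then-right route costs 16.

13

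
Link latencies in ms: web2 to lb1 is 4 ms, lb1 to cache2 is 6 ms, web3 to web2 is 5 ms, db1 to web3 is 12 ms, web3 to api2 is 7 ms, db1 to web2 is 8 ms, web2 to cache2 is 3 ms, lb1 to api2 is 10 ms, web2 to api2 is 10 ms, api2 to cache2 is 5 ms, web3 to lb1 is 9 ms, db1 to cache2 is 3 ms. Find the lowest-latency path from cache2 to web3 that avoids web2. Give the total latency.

12

Checking several routes:
cache2 - db1 - web3: 3 + 12 = 15
cache2 - api2 - web3: 5 + 7 = 12
cache2 - lb1 - web3: 6 + 9 = 15
Best route has total 12 ms.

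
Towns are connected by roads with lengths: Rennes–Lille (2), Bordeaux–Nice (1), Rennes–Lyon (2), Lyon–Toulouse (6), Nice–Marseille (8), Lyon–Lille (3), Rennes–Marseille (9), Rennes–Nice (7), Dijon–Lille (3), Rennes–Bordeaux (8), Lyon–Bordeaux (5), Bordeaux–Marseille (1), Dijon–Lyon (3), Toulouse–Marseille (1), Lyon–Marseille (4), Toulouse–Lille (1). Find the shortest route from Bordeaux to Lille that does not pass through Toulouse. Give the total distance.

8

Comparing a few candidate routes:
Bordeaux - Lyon - Lille: 5 + 3 = 8
Bordeaux - Marseille - Lyon - Lille: 1 + 4 + 3 = 8
Bordeaux - Marseille - Lyon - Rennes - Lille: 1 + 4 + 2 + 2 = 9
Bordeaux - Nice - Rennes - Lille: 1 + 7 + 2 = 10
Bordeaux - Lyon - Rennes - Lille: 5 + 2 + 2 = 9
Best route has total 8.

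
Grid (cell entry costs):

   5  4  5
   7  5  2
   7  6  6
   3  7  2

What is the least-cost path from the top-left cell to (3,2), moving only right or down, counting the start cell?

Cheapest: (0,0) → (0,1) → (0,2) → (1,2) → (2,2) → (3,2)
  5 + 4 + 5 + 2 + 6 + 2 = 24

24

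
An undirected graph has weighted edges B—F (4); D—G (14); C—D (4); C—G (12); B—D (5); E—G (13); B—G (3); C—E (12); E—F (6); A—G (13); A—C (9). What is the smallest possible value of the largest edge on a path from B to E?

6

Some routes from B to E:
B → G → A → C → E: max(3, 13, 9, 12) = 13
B → F → E: max(4, 6) = 6
B → D → C → G → E: max(5, 4, 12, 13) = 13
B → D → C → E: max(5, 4, 12) = 12
B → G → C → E: max(3, 12, 12) = 12
B → D → C → A → G → E: max(5, 4, 9, 13, 13) = 13
Smallest bottleneck: 6.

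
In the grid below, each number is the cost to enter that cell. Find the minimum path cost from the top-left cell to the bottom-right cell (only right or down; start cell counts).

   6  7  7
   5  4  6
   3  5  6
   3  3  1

21

Best path: r0c0 r1c0 r2c0 r3c0 r3c1 r3c2
Cost: 6 + 5 + 3 + 3 + 3 + 1 = 21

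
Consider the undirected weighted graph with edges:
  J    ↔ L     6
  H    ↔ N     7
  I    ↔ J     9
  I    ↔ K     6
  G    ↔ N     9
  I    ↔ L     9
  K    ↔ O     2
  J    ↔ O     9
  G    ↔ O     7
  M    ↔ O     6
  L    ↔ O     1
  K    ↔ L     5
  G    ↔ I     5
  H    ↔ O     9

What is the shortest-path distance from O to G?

7

A few of the O→G routes:
O - L - K - I - G: 1 + 5 + 6 + 5 = 17
O - K - I - G: 2 + 6 + 5 = 13
O - G: 7
O - L - I - G: 1 + 9 + 5 = 15
O - L - J - I - G: 1 + 6 + 9 + 5 = 21
The minimum is 7.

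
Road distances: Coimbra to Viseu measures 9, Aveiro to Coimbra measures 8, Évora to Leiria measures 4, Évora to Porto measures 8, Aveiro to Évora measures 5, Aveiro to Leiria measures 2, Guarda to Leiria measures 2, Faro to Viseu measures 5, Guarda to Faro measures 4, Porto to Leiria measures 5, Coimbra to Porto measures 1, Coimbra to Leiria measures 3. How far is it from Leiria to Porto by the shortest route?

4

A few of the Leiria→Porto routes:
Leiria -> Coimbra -> Porto: 3 + 1 = 4
Leiria -> Aveiro -> Coimbra -> Porto: 2 + 8 + 1 = 11
Leiria -> Porto: 5
Shortest: 4.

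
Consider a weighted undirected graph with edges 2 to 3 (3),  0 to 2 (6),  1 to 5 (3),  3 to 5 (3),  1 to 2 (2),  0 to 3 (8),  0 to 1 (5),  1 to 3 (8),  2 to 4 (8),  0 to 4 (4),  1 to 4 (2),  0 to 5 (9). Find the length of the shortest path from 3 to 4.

A few of the 3→4 routes:
3 -> 5 -> 1 -> 4: 3 + 3 + 2 = 8
3 -> 2 -> 4: 3 + 8 = 11
3 -> 1 -> 4: 8 + 2 = 10
3 -> 2 -> 1 -> 4: 3 + 2 + 2 = 7
Shortest: 7.

7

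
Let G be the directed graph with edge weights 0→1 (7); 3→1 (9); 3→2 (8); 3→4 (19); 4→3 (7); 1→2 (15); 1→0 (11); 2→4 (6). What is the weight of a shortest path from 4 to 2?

Routes from 4 to 2:
4 -> 3 -> 1 -> 2: 7 + 9 + 15 = 31
4 -> 3 -> 2: 7 + 8 = 15
The minimum is 15.

15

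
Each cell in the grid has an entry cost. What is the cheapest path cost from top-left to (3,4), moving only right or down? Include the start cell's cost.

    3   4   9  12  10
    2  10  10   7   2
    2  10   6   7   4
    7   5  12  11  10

44

Cheapest: (0,0)→(1,0)→(2,0)→(2,1)→(2,2)→(2,3)→(2,4)→(3,4)
  3 + 2 + 2 + 10 + 6 + 7 + 4 + 10 = 44
(Top row then right column would cost 54.)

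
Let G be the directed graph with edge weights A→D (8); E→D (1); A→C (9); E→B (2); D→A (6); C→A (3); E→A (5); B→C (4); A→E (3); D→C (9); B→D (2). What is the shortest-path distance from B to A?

Candidate routes:
B -> D -> C -> A: 2 + 9 + 3 = 14
B -> D -> A: 2 + 6 = 8
B -> C -> A: 4 + 3 = 7
Best route has total 7.

7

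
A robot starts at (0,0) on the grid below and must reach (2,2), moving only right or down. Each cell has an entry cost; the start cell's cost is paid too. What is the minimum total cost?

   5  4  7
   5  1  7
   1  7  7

24

One optimal route is (0,0)→(0,1)→(1,1)→(1,2)→(2,2).
Its cost is 5 + 4 + 1 + 7 + 7 = 24.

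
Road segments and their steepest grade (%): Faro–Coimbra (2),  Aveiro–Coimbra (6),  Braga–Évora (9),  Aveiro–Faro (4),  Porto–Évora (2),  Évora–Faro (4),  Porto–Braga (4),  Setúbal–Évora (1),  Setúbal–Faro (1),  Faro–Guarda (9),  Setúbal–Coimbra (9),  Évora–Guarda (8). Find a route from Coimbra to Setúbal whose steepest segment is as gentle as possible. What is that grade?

2

Checking several routes:
Coimbra - Setúbal: max(9) = 9
Coimbra - Faro - Évora - Setúbal: max(2, 4, 1) = 4
Coimbra - Aveiro - Faro - Évora - Setúbal: max(6, 4, 4, 1) = 6
Coimbra - Faro - Setúbal: max(2, 1) = 2
Coimbra - Aveiro - Faro - Setúbal: max(6, 4, 1) = 6
Best route has worst link 2%.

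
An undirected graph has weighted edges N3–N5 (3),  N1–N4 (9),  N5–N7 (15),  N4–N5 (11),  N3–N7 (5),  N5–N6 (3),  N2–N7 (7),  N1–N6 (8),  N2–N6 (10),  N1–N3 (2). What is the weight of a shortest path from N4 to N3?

Checking several routes:
N4-N5-N3: 11 + 3 = 14
N4-N1-N3: 9 + 2 = 11
N4-N5-N6-N1-N3: 11 + 3 + 8 + 2 = 24
N4-N5-N6-N2-N7-N3: 11 + 3 + 10 + 7 + 5 = 36
N4-N5-N7-N3: 11 + 15 + 5 = 31
N4-N1-N6-N5-N3: 9 + 8 + 3 + 3 = 23
The minimum is 11.

11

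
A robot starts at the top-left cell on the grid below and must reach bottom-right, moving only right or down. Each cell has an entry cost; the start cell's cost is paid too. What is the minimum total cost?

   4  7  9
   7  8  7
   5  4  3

Path r0c0 → r1c0 → r2c0 → r2c1 → r2c2: 4 + 7 + 5 + 4 + 3 = 23.

23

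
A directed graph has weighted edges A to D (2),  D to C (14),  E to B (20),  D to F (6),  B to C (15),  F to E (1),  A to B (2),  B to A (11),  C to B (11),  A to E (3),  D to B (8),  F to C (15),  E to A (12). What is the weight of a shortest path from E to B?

14

A few of the E→B routes:
E -> A -> D -> B: 12 + 2 + 8 = 22
E -> B: 20
E -> A -> B: 12 + 2 = 14
Shortest: 14.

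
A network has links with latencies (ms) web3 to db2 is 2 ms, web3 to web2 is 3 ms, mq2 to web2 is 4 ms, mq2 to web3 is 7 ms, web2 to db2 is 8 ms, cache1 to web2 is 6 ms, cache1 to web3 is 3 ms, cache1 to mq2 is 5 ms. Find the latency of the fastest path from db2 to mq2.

9

A few of the db2→mq2 routes:
db2 → web3 → mq2: 2 + 7 = 9
db2 → web3 → cache1 → mq2: 2 + 3 + 5 = 10
db2 → web3 → web2 → cache1 → mq2: 2 + 3 + 6 + 5 = 16
db2 → web3 → web2 → mq2: 2 + 3 + 4 = 9
db2 → web3 → cache1 → web2 → mq2: 2 + 3 + 6 + 4 = 15
db2 → web2 → mq2: 8 + 4 = 12
The minimum is 9 ms.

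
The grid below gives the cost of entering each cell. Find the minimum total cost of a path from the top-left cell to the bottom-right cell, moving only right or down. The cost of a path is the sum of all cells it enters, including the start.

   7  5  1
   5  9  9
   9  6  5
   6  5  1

28

Best path: [0,0]→[0,1]→[0,2]→[1,2]→[2,2]→[3,2]
Cost: 7 + 5 + 1 + 9 + 5 + 1 = 28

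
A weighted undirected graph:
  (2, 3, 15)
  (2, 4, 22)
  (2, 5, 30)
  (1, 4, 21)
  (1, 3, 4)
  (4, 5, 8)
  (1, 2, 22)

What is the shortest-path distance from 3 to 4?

25

A few of the 3→4 routes:
3 → 1 → 2 → 4: 4 + 22 + 22 = 48
3 → 2 → 4: 15 + 22 = 37
3 → 1 → 4: 4 + 21 = 25
The minimum is 25.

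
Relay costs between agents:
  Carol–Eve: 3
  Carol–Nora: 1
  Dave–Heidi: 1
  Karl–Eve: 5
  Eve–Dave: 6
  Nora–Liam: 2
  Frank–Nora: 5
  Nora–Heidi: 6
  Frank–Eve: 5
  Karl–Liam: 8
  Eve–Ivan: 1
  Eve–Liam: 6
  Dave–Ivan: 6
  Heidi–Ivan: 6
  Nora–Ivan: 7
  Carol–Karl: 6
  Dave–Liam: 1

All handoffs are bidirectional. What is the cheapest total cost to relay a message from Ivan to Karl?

Checking several routes:
Ivan - Eve - Carol - Nora - Liam - Karl: 1 + 3 + 1 + 2 + 8 = 15
Ivan - Eve - Carol - Karl: 1 + 3 + 6 = 10
Ivan - Eve - Karl: 1 + 5 = 6
Ivan - Nora - Carol - Karl: 7 + 1 + 6 = 14
Best route has total 6.

6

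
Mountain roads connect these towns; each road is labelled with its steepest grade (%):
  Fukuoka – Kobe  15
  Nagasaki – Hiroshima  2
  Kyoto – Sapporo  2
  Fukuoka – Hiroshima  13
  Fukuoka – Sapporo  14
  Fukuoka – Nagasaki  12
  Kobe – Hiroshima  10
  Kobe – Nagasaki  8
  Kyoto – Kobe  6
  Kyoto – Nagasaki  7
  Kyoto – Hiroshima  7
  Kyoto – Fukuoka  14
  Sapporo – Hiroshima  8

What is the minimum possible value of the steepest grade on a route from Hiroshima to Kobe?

7

Checking several routes:
Hiroshima → Kyoto → Nagasaki → Kobe: max(7, 7, 8) = 8
Hiroshima → Nagasaki → Kyoto → Kobe: max(2, 7, 6) = 7
Hiroshima → Kyoto → Kobe: max(7, 6) = 7
The minimum achievable maximum is 7%.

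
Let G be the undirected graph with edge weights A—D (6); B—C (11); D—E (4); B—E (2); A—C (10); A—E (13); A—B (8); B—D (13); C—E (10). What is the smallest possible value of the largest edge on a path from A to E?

6

Checking several routes:
A-B-E: max(8, 2) = 8
A-B-D-E: max(8, 13, 4) = 13
A-D-E: max(6, 4) = 6
A-B-C-E: max(8, 11, 10) = 11
A-C-E: max(10, 10) = 10
A-C-B-E: max(10, 11, 2) = 11
The minimum achievable maximum is 6.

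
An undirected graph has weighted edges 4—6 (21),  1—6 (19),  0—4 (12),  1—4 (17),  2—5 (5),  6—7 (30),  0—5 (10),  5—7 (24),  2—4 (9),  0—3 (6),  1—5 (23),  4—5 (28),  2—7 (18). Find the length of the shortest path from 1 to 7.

44

Checking several routes:
1 -> 4 -> 2 -> 7: 17 + 9 + 18 = 44
1 -> 5 -> 2 -> 7: 23 + 5 + 18 = 46
1 -> 5 -> 7: 23 + 24 = 47
The minimum is 44.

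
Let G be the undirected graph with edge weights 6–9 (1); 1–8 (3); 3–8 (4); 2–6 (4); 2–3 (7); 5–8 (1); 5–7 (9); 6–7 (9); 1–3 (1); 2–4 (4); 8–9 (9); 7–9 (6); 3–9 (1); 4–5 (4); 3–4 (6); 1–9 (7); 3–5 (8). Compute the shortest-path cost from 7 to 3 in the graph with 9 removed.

Some routes from 7 to 3 avoiding 9:
7-5-8-3: 9 + 1 + 4 = 14
7-5-8-1-3: 9 + 1 + 3 + 1 = 14
7-5-3: 9 + 8 = 17
Best route has total 14.

14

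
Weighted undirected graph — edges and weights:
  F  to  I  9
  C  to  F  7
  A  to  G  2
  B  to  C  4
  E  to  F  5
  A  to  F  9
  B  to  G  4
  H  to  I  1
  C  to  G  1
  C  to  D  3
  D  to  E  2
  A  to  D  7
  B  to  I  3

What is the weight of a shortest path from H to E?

Some routes from H to E:
H → I → B → C → D → E: 1 + 3 + 4 + 3 + 2 = 13
H → I → B → G → A → D → E: 1 + 3 + 4 + 2 + 7 + 2 = 19
H → I → B → C → F → E: 1 + 3 + 4 + 7 + 5 = 20
H → I → B → G → C → D → E: 1 + 3 + 4 + 1 + 3 + 2 = 14
H → I → F → E: 1 + 9 + 5 = 15
Shortest: 13.

13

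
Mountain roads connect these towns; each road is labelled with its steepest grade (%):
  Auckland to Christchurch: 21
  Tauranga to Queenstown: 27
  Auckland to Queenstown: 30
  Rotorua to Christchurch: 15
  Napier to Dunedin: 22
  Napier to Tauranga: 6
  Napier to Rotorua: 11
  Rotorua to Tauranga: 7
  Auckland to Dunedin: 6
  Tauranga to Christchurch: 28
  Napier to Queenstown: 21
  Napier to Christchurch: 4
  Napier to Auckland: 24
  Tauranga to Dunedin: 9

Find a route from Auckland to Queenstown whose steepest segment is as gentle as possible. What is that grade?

21

A few of the Auckland→Queenstown routes:
Auckland - Christchurch - Rotorua - Napier - Queenstown: max(21, 15, 11, 21) = 21
Auckland - Christchurch - Napier - Queenstown: max(21, 4, 21) = 21
Auckland - Christchurch - Rotorua - Tauranga - Napier - Queenstown: max(21, 15, 7, 6, 21) = 21
Smallest bottleneck: 21%.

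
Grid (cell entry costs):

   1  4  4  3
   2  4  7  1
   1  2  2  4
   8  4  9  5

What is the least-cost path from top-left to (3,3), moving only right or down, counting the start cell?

One optimal route is r0c0 r1c0 r2c0 r2c1 r2c2 r2c3 r3c3.
Its cost is 1 + 2 + 1 + 2 + 2 + 4 + 5 = 17.
For comparison, the top-then-right route costs 22.

17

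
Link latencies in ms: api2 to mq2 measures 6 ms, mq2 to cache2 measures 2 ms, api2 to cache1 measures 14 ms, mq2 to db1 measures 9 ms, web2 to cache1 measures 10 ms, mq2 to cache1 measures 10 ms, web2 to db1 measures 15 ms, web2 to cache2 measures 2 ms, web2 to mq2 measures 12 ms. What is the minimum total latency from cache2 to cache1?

Checking several routes:
cache2 → mq2 → api2 → cache1: 2 + 6 + 14 = 22
cache2 → web2 → cache1: 2 + 10 = 12
cache2 → mq2 → cache1: 2 + 10 = 12
cache2 → mq2 → web2 → cache1: 2 + 12 + 10 = 24
cache2 → web2 → mq2 → cache1: 2 + 12 + 10 = 24
Best route has total 12 ms.

12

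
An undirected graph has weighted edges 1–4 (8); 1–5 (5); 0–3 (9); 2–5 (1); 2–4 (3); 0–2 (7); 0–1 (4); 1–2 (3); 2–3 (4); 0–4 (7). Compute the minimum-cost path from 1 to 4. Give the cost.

6

Comparing a few candidate routes:
1 - 4: 8
1 - 0 - 2 - 4: 4 + 7 + 3 = 14
1 - 0 - 4: 4 + 7 = 11
1 - 5 - 2 - 4: 5 + 1 + 3 = 9
1 - 2 - 4: 3 + 3 = 6
Best route has total 6.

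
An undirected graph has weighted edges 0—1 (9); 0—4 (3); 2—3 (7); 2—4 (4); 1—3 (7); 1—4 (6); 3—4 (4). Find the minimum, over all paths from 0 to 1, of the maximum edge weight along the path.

6

Paths from 0 to 1:
0→1: max(9) = 9
0→4→2→3→1: max(3, 4, 7, 7) = 7
0→4→3→1: max(3, 4, 7) = 7
0→4→1: max(3, 6) = 6
The minimum achievable maximum is 6.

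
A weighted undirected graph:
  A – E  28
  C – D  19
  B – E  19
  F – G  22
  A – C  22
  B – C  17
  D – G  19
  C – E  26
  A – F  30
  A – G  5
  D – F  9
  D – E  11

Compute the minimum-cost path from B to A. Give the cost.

39

Checking several routes:
B - E - D - G - A: 19 + 11 + 19 + 5 = 54
B - C - A: 17 + 22 = 39
B - C - D - G - A: 17 + 19 + 19 + 5 = 60
B - E - A: 19 + 28 = 47
The minimum is 39.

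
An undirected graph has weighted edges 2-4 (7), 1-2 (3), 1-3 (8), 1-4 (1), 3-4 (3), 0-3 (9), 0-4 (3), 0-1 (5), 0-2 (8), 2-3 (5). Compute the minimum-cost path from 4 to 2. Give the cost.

Some routes from 4 to 2:
4 - 2: 7
4 - 0 - 1 - 2: 3 + 5 + 3 = 11
4 - 1 - 2: 1 + 3 = 4
4 - 3 - 2: 3 + 5 = 8
Best route has total 4.

4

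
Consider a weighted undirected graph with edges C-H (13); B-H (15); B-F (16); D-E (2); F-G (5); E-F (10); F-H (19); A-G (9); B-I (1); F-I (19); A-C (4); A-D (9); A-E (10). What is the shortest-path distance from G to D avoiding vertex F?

18

Paths from G to D avoiding F:
G → A → D: 9 + 9 = 18
G → A → E → D: 9 + 10 + 2 = 21
Best route has total 18.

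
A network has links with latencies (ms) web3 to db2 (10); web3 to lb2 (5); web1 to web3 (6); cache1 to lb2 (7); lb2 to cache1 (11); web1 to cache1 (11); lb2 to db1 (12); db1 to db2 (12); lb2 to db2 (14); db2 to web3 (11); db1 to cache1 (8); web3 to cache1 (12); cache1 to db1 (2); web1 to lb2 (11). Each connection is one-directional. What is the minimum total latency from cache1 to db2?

14

Paths from cache1 to db2:
cache1 → lb2 → db1 → db2: 7 + 12 + 12 = 31
cache1 → lb2 → db2: 7 + 14 = 21
cache1 → db1 → db2: 2 + 12 = 14
Shortest: 14 ms.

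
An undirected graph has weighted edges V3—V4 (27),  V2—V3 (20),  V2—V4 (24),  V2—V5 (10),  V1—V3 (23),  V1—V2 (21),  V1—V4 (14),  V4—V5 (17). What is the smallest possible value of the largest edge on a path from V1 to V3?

A few of the V1→V3 routes:
V1 -> V4 -> V5 -> V2 -> V3: max(14, 17, 10, 20) = 20
V1 -> V4 -> V2 -> V3: max(14, 24, 20) = 24
V1 -> V3: max(23) = 23
V1 -> V4 -> V3: max(14, 27) = 27
V1 -> V2 -> V3: max(21, 20) = 21
V1 -> V2 -> V5 -> V4 -> V3: max(21, 10, 17, 27) = 27
Best route has worst link 20.

20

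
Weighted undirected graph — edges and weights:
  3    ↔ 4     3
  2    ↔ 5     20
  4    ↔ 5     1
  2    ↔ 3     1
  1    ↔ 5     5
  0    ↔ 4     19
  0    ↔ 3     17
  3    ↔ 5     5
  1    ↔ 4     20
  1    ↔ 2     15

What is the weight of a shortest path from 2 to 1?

Some routes from 2 to 1:
2-1: 15
2-3-4-1: 1 + 3 + 20 = 24
2-3-5-1: 1 + 5 + 5 = 11
2-5-1: 20 + 5 = 25
2-3-4-5-1: 1 + 3 + 1 + 5 = 10
Shortest: 10.

10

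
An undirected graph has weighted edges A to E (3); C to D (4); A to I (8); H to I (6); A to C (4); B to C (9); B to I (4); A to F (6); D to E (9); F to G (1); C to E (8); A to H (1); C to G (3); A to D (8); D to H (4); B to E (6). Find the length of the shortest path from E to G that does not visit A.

11

Candidate routes:
E→D→C→G: 9 + 4 + 3 = 16
E→C→G: 8 + 3 = 11
E→B→C→G: 6 + 9 + 3 = 18
E→B→I→H→D→C→G: 6 + 4 + 6 + 4 + 4 + 3 = 27
E→D→H→I→B→C→G: 9 + 4 + 6 + 4 + 9 + 3 = 35
The minimum is 11.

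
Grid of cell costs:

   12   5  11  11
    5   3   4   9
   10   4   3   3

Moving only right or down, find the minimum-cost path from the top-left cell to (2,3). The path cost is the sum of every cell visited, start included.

30

Path [0,0]→[0,1]→[1,1]→[1,2]→[2,2]→[2,3]: 12 + 5 + 3 + 4 + 3 + 3 = 30.
For comparison, the top-then-right route costs 51.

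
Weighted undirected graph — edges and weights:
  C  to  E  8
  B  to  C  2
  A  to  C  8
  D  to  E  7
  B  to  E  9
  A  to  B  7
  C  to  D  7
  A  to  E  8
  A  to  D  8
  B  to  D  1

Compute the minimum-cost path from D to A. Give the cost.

Checking several routes:
D→C→B→A: 7 + 2 + 7 = 16
D→C→A: 7 + 8 = 15
D→E→A: 7 + 8 = 15
D→A: 8
D→B→C→A: 1 + 2 + 8 = 11
D→B→A: 1 + 7 = 8
Best route has total 8.

8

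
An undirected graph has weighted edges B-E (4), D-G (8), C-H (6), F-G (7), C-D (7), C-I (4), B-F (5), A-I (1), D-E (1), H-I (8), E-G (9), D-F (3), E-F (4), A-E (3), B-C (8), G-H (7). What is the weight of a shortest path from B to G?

12

Checking several routes:
B -> F -> G: 5 + 7 = 12
B -> E -> G: 4 + 9 = 13
B -> E -> D -> G: 4 + 1 + 8 = 13
B -> E -> F -> G: 4 + 4 + 7 = 15
The minimum is 12.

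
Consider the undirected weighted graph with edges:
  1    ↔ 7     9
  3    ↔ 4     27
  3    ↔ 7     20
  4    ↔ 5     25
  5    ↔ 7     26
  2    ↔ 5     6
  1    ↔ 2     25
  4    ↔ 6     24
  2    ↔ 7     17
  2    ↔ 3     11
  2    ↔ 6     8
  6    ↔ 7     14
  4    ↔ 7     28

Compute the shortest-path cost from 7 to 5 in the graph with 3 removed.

23

Checking several routes:
7-6-2-5: 14 + 8 + 6 = 28
7-2-5: 17 + 6 = 23
7-5: 26
The minimum is 23.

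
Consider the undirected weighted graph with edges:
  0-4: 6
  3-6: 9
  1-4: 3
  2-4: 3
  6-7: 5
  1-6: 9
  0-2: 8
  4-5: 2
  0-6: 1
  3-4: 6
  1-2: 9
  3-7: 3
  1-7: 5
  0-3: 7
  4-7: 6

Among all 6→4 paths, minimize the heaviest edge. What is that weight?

5

Checking several routes:
6-7-4: max(5, 6) = 6
6-7-3-4: max(5, 3, 6) = 6
6-0-4: max(1, 6) = 6
6-7-1-4: max(5, 5, 3) = 5
Best route has worst link 5.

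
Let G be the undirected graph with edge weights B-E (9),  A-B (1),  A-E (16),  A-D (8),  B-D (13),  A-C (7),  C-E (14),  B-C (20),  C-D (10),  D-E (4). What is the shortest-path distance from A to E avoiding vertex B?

12

A few of the A→E routes:
A - C - E: 7 + 14 = 21
A - E: 16
A - D - E: 8 + 4 = 12
Shortest: 12.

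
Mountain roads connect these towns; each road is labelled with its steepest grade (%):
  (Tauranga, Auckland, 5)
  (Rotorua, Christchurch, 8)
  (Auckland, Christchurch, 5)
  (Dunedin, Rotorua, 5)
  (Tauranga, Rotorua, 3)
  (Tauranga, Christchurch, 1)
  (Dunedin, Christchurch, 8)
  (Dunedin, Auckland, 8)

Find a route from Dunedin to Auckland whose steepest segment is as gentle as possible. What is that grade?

5

Checking several routes:
Dunedin - Christchurch - Auckland: max(8, 5) = 8
Dunedin - Christchurch - Tauranga - Auckland: max(8, 1, 5) = 8
Dunedin - Rotorua - Tauranga - Auckland: max(5, 3, 5) = 5
Dunedin - Rotorua - Tauranga - Christchurch - Auckland: max(5, 3, 1, 5) = 5
Dunedin - Christchurch - Rotorua - Tauranga - Auckland: max(8, 8, 3, 5) = 8
Best route has worst link 5%.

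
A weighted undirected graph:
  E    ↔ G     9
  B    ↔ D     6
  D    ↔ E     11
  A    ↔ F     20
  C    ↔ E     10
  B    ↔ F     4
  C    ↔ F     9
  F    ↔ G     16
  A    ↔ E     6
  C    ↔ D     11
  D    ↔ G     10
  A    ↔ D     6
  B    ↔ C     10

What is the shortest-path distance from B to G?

Checking several routes:
B → F → G: 4 + 16 = 20
B → D → E → G: 6 + 11 + 9 = 26
B → D → G: 6 + 10 = 16
B → C → E → G: 10 + 10 + 9 = 29
B → D → A → E → G: 6 + 6 + 6 + 9 = 27
Best route has total 16.

16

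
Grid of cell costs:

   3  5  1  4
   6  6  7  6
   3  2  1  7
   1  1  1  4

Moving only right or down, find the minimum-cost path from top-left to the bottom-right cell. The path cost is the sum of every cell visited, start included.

19

Path (0,0) → (1,0) → (2,0) → (3,0) → (3,1) → (3,2) → (3,3): 3 + 6 + 3 + 1 + 1 + 1 + 4 = 19.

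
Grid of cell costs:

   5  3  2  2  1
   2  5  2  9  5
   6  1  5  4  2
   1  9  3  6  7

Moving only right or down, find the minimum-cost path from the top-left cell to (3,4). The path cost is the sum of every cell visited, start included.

Best path: (0,0) → (0,1) → (0,2) → (0,3) → (0,4) → (1,4) → (2,4) → (3,4)
Cost: 5 + 3 + 2 + 2 + 1 + 5 + 2 + 7 = 27

27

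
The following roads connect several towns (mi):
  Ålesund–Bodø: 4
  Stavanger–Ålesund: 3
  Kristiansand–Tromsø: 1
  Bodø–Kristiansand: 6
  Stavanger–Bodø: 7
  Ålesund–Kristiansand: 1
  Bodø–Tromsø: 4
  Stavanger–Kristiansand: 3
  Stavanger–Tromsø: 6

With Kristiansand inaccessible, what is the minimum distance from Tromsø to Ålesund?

8

A few of the Tromsø→Ålesund routes:
Tromsø → Bodø → Stavanger → Ålesund: 4 + 7 + 3 = 14
Tromsø → Bodø → Ålesund: 4 + 4 = 8
Tromsø → Stavanger → Ålesund: 6 + 3 = 9
The minimum is 8 mi.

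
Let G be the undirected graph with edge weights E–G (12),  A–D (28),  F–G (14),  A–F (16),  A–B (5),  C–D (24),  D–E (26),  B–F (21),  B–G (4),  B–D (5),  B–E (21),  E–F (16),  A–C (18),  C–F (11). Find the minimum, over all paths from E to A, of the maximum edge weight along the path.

Some routes from E to A:
E-F-A: max(16, 16) = 16
E-G-F-C-A: max(12, 14, 11, 18) = 18
E-G-F-A: max(12, 14, 16) = 16
E-G-B-A: max(12, 4, 5) = 12
E-F-G-B-A: max(16, 14, 4, 5) = 16
E-F-C-A: max(16, 11, 18) = 18
The minimum achievable maximum is 12.

12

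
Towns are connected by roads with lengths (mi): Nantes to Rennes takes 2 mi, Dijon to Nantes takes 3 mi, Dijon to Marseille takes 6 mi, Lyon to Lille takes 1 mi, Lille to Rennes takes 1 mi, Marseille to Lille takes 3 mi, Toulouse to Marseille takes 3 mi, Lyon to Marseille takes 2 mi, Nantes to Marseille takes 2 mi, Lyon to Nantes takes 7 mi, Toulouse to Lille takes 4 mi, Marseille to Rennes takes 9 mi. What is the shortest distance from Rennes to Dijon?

5

A few of the Rennes→Dijon routes:
Rennes -> Lille -> Lyon -> Marseille -> Dijon: 1 + 1 + 2 + 6 = 10
Rennes -> Nantes -> Marseille -> Dijon: 2 + 2 + 6 = 10
Rennes -> Lille -> Lyon -> Marseille -> Nantes -> Dijon: 1 + 1 + 2 + 2 + 3 = 9
Rennes -> Nantes -> Dijon: 2 + 3 = 5
Rennes -> Lille -> Marseille -> Nantes -> Dijon: 1 + 3 + 2 + 3 = 9
The minimum is 5 mi.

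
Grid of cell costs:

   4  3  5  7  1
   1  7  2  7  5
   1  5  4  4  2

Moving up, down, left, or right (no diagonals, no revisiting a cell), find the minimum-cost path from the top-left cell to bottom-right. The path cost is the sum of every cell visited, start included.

21

Path [0,0] → [1,0] → [2,0] → [2,1] → [2,2] → [2,3] → [2,4]: 4 + 1 + 1 + 5 + 4 + 4 + 2 = 21.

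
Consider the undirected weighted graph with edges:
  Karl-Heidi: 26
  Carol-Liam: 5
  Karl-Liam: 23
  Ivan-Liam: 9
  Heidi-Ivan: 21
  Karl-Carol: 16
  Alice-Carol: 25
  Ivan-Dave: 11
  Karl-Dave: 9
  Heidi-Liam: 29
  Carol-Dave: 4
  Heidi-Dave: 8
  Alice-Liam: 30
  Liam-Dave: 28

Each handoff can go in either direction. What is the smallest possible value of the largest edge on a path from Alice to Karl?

Comparing a few candidate routes:
Alice → Carol → Liam → Ivan → Heidi → Dave → Karl: max(25, 5, 9, 21, 8, 9) = 25
Alice → Carol → Karl: max(25, 16) = 25
Alice → Carol → Liam → Karl: max(25, 5, 23) = 25
Alice → Carol → Liam → Ivan → Dave → Karl: max(25, 5, 9, 11, 9) = 25
Alice → Carol → Dave → Karl: max(25, 4, 9) = 25
Smallest bottleneck: 25.

25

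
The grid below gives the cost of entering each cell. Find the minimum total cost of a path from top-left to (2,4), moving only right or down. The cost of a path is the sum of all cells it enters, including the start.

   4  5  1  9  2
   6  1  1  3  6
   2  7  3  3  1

Best path: [0,0]→[0,1]→[0,2]→[1,2]→[1,3]→[2,3]→[2,4]
Cost: 4 + 5 + 1 + 1 + 3 + 3 + 1 = 18
For comparison, the top-then-right route costs 28.

18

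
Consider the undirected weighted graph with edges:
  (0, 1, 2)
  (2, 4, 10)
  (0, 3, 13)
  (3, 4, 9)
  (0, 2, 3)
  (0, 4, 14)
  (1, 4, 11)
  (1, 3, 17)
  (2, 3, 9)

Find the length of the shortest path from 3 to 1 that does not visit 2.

15

Candidate routes:
3→4→1: 9 + 11 = 20
3→4→0→1: 9 + 14 + 2 = 25
3→0→1: 13 + 2 = 15
3→1: 17
3→0→4→1: 13 + 14 + 11 = 38
Shortest: 15.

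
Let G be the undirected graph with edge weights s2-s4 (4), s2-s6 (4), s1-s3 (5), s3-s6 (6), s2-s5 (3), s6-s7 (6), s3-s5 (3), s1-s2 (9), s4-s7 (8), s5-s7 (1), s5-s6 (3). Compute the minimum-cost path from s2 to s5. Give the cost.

Checking several routes:
s2 -> s6 -> s3 -> s5: 4 + 6 + 3 = 13
s2 -> s6 -> s5: 4 + 3 = 7
s2 -> s5: 3
s2 -> s6 -> s7 -> s5: 4 + 6 + 1 = 11
s2 -> s4 -> s7 -> s5: 4 + 8 + 1 = 13
s2 -> s1 -> s3 -> s5: 9 + 5 + 3 = 17
Best route has total 3.

3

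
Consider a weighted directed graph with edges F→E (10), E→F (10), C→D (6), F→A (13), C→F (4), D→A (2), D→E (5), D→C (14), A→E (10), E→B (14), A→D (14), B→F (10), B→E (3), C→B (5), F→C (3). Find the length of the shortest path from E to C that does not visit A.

Candidate routes:
E -> F -> C: 10 + 3 = 13
E -> B -> F -> C: 14 + 10 + 3 = 27
Shortest: 13.

13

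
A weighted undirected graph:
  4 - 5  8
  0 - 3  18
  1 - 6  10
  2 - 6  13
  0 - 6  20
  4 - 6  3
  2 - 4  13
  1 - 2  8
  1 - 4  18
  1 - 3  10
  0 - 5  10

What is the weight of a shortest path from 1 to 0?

Some routes from 1 to 0:
1 → 6 → 4 → 5 → 0: 10 + 3 + 8 + 10 = 31
1 → 4 → 5 → 0: 18 + 8 + 10 = 36
1 → 3 → 0: 10 + 18 = 28
1 → 6 → 0: 10 + 20 = 30
Shortest: 28.

28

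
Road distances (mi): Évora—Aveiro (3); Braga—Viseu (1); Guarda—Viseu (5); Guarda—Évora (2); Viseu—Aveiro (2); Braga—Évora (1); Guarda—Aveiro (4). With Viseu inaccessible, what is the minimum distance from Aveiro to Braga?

4

Candidate routes:
Aveiro → Guarda → Évora → Braga: 4 + 2 + 1 = 7
Aveiro → Évora → Braga: 3 + 1 = 4
The minimum is 4 mi.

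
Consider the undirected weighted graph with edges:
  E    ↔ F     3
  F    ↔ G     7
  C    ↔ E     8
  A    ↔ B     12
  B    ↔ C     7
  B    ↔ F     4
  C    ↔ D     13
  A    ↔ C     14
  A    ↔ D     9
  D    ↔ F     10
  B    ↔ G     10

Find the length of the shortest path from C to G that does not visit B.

Routes from C to G avoiding B:
C -> D -> F -> G: 13 + 10 + 7 = 30
C -> E -> F -> G: 8 + 3 + 7 = 18
C -> A -> D -> F -> G: 14 + 9 + 10 + 7 = 40
Best route has total 18.

18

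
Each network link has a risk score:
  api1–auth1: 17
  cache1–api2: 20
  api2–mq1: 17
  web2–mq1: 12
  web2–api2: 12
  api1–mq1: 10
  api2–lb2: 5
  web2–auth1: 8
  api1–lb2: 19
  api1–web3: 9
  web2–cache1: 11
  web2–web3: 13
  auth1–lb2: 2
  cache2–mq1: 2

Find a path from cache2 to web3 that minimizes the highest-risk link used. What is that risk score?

10

Comparing a few candidate routes:
cache2→mq1→api1→auth1→lb2→api2→web2→web3: max(2, 10, 17, 2, 5, 12, 13) = 17
cache2→mq1→api1→auth1→web2→web3: max(2, 10, 17, 8, 13) = 17
cache2→mq1→api1→web3: max(2, 10, 9) = 10
cache2→mq1→web2→web3: max(2, 12, 13) = 13
cache2→mq1→api2→web2→auth1→api1→web3: max(2, 17, 12, 8, 17, 9) = 17
The minimum achievable maximum is 10.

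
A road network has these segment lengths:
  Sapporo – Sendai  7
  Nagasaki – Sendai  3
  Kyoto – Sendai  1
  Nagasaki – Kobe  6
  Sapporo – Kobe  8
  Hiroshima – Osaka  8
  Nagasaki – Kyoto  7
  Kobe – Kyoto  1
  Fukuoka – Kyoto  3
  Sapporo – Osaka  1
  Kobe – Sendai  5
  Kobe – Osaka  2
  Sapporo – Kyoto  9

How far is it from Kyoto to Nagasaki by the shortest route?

4

Checking several routes:
Kyoto -> Kobe -> Osaka -> Sapporo -> Sendai -> Nagasaki: 1 + 2 + 1 + 7 + 3 = 14
Kyoto -> Nagasaki: 7
Kyoto -> Kobe -> Nagasaki: 1 + 6 = 7
Kyoto -> Kobe -> Sendai -> Nagasaki: 1 + 5 + 3 = 9
Kyoto -> Sendai -> Nagasaki: 1 + 3 = 4
Kyoto -> Sendai -> Kobe -> Nagasaki: 1 + 5 + 6 = 12
Best route has total 4.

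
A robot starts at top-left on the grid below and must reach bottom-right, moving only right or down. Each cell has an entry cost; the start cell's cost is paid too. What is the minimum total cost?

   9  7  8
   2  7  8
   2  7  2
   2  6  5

Best path: (0,0) (1,0) (2,0) (3,0) (3,1) (3,2)
Cost: 9 + 2 + 2 + 2 + 6 + 5 = 26
For comparison, the top-then-right route costs 39.

26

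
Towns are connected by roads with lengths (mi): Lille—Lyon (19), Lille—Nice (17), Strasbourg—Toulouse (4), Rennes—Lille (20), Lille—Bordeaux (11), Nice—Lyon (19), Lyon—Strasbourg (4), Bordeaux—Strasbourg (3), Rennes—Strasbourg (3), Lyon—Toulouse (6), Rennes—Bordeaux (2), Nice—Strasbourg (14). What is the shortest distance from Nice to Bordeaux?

Checking several routes:
Nice - Lyon - Strasbourg - Bordeaux: 19 + 4 + 3 = 26
Nice - Lyon - Strasbourg - Rennes - Bordeaux: 19 + 4 + 3 + 2 = 28
Nice - Strasbourg - Bordeaux: 14 + 3 = 17
Nice - Strasbourg - Rennes - Bordeaux: 14 + 3 + 2 = 19
Best route has total 17 mi.

17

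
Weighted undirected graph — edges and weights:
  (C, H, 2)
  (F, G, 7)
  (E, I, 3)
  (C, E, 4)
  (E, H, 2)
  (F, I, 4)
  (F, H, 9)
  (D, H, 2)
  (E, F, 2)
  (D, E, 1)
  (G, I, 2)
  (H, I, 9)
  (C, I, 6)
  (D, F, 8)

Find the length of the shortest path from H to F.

4

Checking several routes:
H→E→F: 2 + 2 = 4
H→E→I→F: 2 + 3 + 4 = 9
H→D→E→I→F: 2 + 1 + 3 + 4 = 10
H→F: 9
H→C→E→F: 2 + 4 + 2 = 8
H→D→E→F: 2 + 1 + 2 = 5
Best route has total 4.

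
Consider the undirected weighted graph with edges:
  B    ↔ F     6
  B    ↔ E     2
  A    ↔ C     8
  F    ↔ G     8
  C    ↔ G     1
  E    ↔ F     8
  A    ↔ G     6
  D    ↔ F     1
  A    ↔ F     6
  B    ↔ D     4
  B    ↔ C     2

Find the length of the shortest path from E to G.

5

Some routes from E to G:
E → B → D → F → G: 2 + 4 + 1 + 8 = 15
E → F → D → B → C → G: 8 + 1 + 4 + 2 + 1 = 16
E → F → G: 8 + 8 = 16
E → B → F → G: 2 + 6 + 8 = 16
E → B → C → G: 2 + 2 + 1 = 5
E → F → B → C → G: 8 + 6 + 2 + 1 = 17
The minimum is 5.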